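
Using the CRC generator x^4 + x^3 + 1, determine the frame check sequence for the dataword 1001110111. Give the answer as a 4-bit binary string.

Append 4 zeros: 10011101110000. Divide by 11001 (XOR where the leading bit is 1):
  pos 0: 10011 XOR 11001 = 01010
  pos 1: 10101 XOR 11001 = 01100
  pos 2: 11000 XOR 11001 = 00001
  pos 6: 11110 XOR 11001 = 00111
  pos 8: 11100 XOR 11001 = 00101
Remainder (last 4 bits) = 1010. This is the CRC / FCS.

1010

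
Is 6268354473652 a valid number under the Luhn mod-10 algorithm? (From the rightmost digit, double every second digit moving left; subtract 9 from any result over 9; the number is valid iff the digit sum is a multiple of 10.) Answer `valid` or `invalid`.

From the right, keep odd positions and double even positions (subtract 9 from any doubled value over 9):
  doubled (positions 2,4,...): 1 6 8 1 7 4 → sum 27
  kept (positions 1,3,...): 2 6 7 4 3 6 6 → sum 34
Total = 61.
61 mod 10 = 1, so the number is invalid.

invalid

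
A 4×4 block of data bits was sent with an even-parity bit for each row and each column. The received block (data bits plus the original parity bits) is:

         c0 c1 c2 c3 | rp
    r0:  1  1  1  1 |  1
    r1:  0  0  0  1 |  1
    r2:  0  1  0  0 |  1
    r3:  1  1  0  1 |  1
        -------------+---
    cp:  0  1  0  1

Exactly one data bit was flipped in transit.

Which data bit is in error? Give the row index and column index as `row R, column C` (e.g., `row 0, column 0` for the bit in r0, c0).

Recompute each row's even parity and compare to rp:
  r0: data parity 0, sent rp 1 → mismatch
  r1: data parity 1, sent rp 1 → ok
  r2: data parity 1, sent rp 1 → ok
  r3: data parity 1, sent rp 1 → ok
Recompute each column's even parity and compare to cp:
  c0: data parity 0, sent cp 0 → ok
  c1: data parity 1, sent cp 1 → ok
  c2: data parity 1, sent cp 0 → mismatch
  c3: data parity 1, sent cp 1 → ok
Exactly one row (r0) and one column (c2) fail → the flipped bit is at their intersection.

row 0, column 2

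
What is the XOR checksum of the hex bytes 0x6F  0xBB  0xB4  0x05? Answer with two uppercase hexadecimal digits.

65

XOR the bytes together:
  start with 0x6F
  0x6F ⊕ 0xBB = 0xD4
  0xD4 ⊕ 0xB4 = 0x60
  0x60 ⊕ 0x05 = 0x65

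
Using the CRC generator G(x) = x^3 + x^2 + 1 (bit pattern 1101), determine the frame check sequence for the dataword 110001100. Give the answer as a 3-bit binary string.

111

Append 3 zeros: 110001100000. Divide by 1101 (XOR where the leading bit is 1):
  pos 0: 1100 XOR 1101 = 0001
  pos 3: 1011 XOR 1101 = 0110
  pos 4: 1100 XOR 1101 = 0001
  pos 7: 1000 XOR 1101 = 0101
  pos 8: 1010 XOR 1101 = 0111
Remainder (last 3 bits) = 111. This is the CRC / FCS.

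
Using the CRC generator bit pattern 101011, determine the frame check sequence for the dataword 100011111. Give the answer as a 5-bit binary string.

Append 5 zeros: 10001111100000. Divide by 101011 (XOR where the leading bit is 1):
  pos 0: 100011 XOR 101011 = 001000
  pos 2: 100011 XOR 101011 = 001000
  pos 4: 100010 XOR 101011 = 001001
  pos 6: 100100 XOR 101011 = 001111
  pos 8: 111100 XOR 101011 = 010111
Remainder (last 5 bits) = 10111. This is the CRC / FCS.

10111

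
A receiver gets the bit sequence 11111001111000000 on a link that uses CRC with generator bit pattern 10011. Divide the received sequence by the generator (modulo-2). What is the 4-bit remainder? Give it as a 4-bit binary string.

0000

Modulo-2 division of 11111001111000000 by 10011:
  pos 0: 11111 XOR 10011 = 01100
  pos 1: 11000 XOR 10011 = 01011
  pos 2: 10110 XOR 10011 = 00101
  pos 4: 10111 XOR 10011 = 00100
  pos 6: 10011 XOR 10011 = 00000
Remainder = 0000 (zero — the frame passes the CRC check).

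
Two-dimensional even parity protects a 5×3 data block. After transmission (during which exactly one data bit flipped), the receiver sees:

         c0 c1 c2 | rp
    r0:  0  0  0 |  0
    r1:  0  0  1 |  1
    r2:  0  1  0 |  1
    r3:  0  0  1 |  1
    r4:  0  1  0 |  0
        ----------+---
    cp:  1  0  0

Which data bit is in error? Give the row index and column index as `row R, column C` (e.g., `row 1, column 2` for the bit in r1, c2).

row 4, column 0

Recompute each row's even parity and compare to rp:
  r0: data parity 0, sent rp 0 → ok
  r1: data parity 1, sent rp 1 → ok
  r2: data parity 1, sent rp 1 → ok
  r3: data parity 1, sent rp 1 → ok
  r4: data parity 1, sent rp 0 → mismatch
Recompute each column's even parity and compare to cp:
  c0: data parity 0, sent cp 1 → mismatch
  c1: data parity 0, sent cp 0 → ok
  c2: data parity 0, sent cp 0 → ok
Exactly one row (r4) and one column (c0) fail → the flipped bit is at their intersection.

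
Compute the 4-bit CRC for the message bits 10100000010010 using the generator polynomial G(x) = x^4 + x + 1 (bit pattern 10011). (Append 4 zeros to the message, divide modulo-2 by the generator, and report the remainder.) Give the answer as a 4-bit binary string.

0110

Append 4 zeros: 101000000100100000. Divide by 10011 (XOR where the leading bit is 1):
  pos 0: 10100 XOR 10011 = 00111
  pos 2: 11100 XOR 10011 = 01111
  pos 3: 11110 XOR 10011 = 01101
  pos 4: 11010 XOR 10011 = 01001
  pos 5: 10011 XOR 10011 = 00000
  pos 12: 10000 XOR 10011 = 00011
Remainder (last 4 bits) = 0110. This is the CRC / FCS.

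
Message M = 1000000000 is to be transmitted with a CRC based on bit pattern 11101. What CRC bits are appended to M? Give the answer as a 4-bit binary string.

Append 4 zeros: 10000000000000. Divide by 11101 (XOR where the leading bit is 1):
  pos 0: 10000 XOR 11101 = 01101
  pos 1: 11010 XOR 11101 = 00111
  pos 3: 11100 XOR 11101 = 00001
  pos 7: 10000 XOR 11101 = 01101
  pos 8: 11010 XOR 11101 = 00111
Remainder (last 4 bits) = 1110. This is the CRC / FCS.

1110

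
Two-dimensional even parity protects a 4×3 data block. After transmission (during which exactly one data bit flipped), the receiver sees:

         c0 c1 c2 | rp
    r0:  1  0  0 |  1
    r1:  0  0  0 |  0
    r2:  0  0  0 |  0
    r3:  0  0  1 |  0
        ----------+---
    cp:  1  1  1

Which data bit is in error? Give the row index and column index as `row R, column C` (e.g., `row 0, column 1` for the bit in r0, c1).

row 3, column 1

Recompute each row's even parity and compare to rp:
  r0: data parity 1, sent rp 1 → ok
  r1: data parity 0, sent rp 0 → ok
  r2: data parity 0, sent rp 0 → ok
  r3: data parity 1, sent rp 0 → mismatch
Recompute each column's even parity and compare to cp:
  c0: data parity 1, sent cp 1 → ok
  c1: data parity 0, sent cp 1 → mismatch
  c2: data parity 1, sent cp 1 → ok
Exactly one row (r3) and one column (c1) fail → the flipped bit is at their intersection.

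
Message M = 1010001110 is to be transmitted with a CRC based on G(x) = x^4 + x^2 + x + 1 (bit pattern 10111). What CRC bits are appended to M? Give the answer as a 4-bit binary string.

1000

Append 4 zeros: 10100011100000. Divide by 10111 (XOR where the leading bit is 1):
  pos 0: 10100 XOR 10111 = 00011
  pos 3: 11011 XOR 10111 = 01100
  pos 4: 11001 XOR 10111 = 01110
  pos 5: 11100 XOR 10111 = 01011
  pos 6: 10110 XOR 10111 = 00001
Remainder (last 4 bits) = 1000. This is the CRC / FCS.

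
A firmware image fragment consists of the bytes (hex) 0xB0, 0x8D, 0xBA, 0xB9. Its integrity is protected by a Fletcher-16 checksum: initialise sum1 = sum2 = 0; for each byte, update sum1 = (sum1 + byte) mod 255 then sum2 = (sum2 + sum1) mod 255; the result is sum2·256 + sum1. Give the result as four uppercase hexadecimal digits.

Running sums (mod 255):
  after byte 0 (0xB0): sum1=176, sum2=176
  after byte 1 (0x8D): sum1=62, sum2=238
  after byte 2 (0xBA): sum1=248, sum2=231
  after byte 3 (0xB9): sum1=178, sum2=154
Checksum = sum2·256 + sum1 = 154·256 + 178 = 39602 = 0x9AB2.

9AB2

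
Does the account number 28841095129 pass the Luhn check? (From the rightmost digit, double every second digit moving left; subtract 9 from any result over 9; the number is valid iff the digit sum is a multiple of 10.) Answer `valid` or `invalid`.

valid

From the right, keep odd positions and double even positions (subtract 9 from any doubled value over 9):
  doubled (positions 2,4,...): 4 1 0 8 7 → sum 20
  kept (positions 1,3,...): 9 1 9 1 8 2 → sum 30
Total = 50.
50 mod 10 = 0, so the number is valid.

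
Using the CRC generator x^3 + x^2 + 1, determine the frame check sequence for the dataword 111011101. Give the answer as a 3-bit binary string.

Append 3 zeros: 111011101000. Divide by 1101 (XOR where the leading bit is 1):
  pos 0: 1110 XOR 1101 = 0011
  pos 2: 1111 XOR 1101 = 0010
  pos 4: 1010 XOR 1101 = 0111
  pos 5: 1111 XOR 1101 = 0010
  pos 7: 1000 XOR 1101 = 0101
  pos 8: 1010 XOR 1101 = 0111
Remainder (last 3 bits) = 111. This is the CRC / FCS.

111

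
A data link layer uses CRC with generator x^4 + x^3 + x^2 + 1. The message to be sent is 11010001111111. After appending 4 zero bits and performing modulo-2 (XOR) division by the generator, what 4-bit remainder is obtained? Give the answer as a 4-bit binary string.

Append 4 zeros: 110100011111110000. Divide by 11101 (XOR where the leading bit is 1):
  pos 0: 11010 XOR 11101 = 00111
  pos 2: 11100 XOR 11101 = 00001
  pos 6: 11111 XOR 11101 = 00010
  pos 9: 10111 XOR 11101 = 01010
  pos 10: 10100 XOR 11101 = 01001
  pos 11: 10010 XOR 11101 = 01111
  pos 12: 11110 XOR 11101 = 00011
Remainder (last 4 bits) = 0110. This is the CRC / FCS.

0110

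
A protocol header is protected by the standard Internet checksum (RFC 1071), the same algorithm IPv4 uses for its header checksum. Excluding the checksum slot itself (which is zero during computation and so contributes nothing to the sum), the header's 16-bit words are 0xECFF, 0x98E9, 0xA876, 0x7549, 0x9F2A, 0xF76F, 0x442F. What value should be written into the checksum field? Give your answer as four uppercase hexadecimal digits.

818C

One's-complement addition (fold any carry out of bit 15 back into bit 0):
  0xECFF + 0x98E9 = 0x185E8 → wrap carry → 0x85E9
  0x85E9 + 0xA876 = 0x12E5F → wrap carry → 0x2E60
  0x2E60 + 0x7549 = 0x0A3A9
  0xA3A9 + 0x9F2A = 0x142D3 → wrap carry → 0x42D4
  0x42D4 + 0xF76F = 0x13A43 → wrap carry → 0x3A44
  0x3A44 + 0x442F = 0x07E73
One's-complement sum = 0x7E73.
Checksum = ~0x7E73 & 0xFFFF = 0x818C.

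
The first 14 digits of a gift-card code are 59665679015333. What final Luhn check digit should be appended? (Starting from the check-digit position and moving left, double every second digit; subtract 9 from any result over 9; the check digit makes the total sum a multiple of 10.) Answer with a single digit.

1

Partial digits right→left: 3 3 3 5 1 0 9 7 6 5 6 6 9 5
Double every second digit counting from the check-digit position (so the 1st, 3rd, 5th, ... of the partial from the right).
  doubled (with −9 where >9): 6 6 2 9 3 3 9 → sum 38
  kept as-is: 3 5 0 7 5 6 5 → sum 31
Total = 38 + 31 = 69.
Check digit = (10 − (69 mod 10)) mod 10 = 1.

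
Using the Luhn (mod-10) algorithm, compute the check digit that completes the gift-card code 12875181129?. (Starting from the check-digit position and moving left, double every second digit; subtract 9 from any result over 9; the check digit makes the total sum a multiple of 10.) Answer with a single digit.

Partial digits right→left: 9 2 1 1 8 1 5 7 8 2 1
Double every second digit counting from the check-digit position (so the 1st, 3rd, 5th, ... of the partial from the right).
  doubled (with −9 where >9): 9 2 7 1 7 2 → sum 28
  kept as-is: 2 1 1 7 2 → sum 13
Total = 28 + 13 = 41.
Check digit = (10 − (41 mod 10)) mod 10 = 9.

9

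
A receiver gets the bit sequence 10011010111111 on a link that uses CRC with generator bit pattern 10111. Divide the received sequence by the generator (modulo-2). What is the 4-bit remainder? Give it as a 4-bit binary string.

0000

Modulo-2 division of 10011010111111 by 10111:
  pos 0: 10011 XOR 10111 = 00100
  pos 2: 10001 XOR 10111 = 00110
  pos 4: 11001 XOR 10111 = 01110
  pos 5: 11101 XOR 10111 = 01010
  pos 6: 10101 XOR 10111 = 00010
  pos 9: 10111 XOR 10111 = 00000
Remainder = 0000 (zero — the frame passes the CRC check).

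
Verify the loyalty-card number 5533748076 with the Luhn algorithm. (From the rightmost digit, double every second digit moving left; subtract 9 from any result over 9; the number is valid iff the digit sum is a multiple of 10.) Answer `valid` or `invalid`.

invalid

From the right, keep odd positions and double even positions (subtract 9 from any doubled value over 9):
  doubled (positions 2,4,...): 5 7 5 6 1 → sum 24
  kept (positions 1,3,...): 6 0 4 3 5 → sum 18
Total = 42.
42 mod 10 = 2, so the number is invalid.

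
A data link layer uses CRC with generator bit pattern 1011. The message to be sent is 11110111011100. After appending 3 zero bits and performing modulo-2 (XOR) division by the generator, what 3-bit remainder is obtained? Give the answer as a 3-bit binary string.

Append 3 zeros: 11110111011100000. Divide by 1011 (XOR where the leading bit is 1):
  pos 0: 1111 XOR 1011 = 0100
  pos 1: 1000 XOR 1011 = 0011
  pos 3: 1111 XOR 1011 = 0100
  pos 4: 1001 XOR 1011 = 0010
  pos 6: 1001 XOR 1011 = 0010
  pos 8: 1011 XOR 1011 = 0000
Remainder (last 3 bits) = 000. This is the CRC / FCS.

000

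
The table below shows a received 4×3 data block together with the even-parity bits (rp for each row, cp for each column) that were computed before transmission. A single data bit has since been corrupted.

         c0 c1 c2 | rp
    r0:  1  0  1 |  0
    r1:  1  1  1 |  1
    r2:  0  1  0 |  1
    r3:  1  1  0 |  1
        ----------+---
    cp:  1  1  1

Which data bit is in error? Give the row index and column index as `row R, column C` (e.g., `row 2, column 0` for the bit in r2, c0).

row 3, column 2

Recompute each row's even parity and compare to rp:
  r0: data parity 0, sent rp 0 → ok
  r1: data parity 1, sent rp 1 → ok
  r2: data parity 1, sent rp 1 → ok
  r3: data parity 0, sent rp 1 → mismatch
Recompute each column's even parity and compare to cp:
  c0: data parity 1, sent cp 1 → ok
  c1: data parity 1, sent cp 1 → ok
  c2: data parity 0, sent cp 1 → mismatch
Exactly one row (r3) and one column (c2) fail → the flipped bit is at their intersection.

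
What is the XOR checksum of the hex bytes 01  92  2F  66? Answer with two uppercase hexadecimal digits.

DA

XOR the bytes together:
  start with 0x01
  0x01 ⊕ 0x92 = 0x93
  0x93 ⊕ 0x2F = 0xBC
  0xBC ⊕ 0x66 = 0xDA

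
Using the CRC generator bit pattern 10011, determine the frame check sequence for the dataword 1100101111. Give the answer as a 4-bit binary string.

1010

Append 4 zeros: 11001011110000. Divide by 10011 (XOR where the leading bit is 1):
  pos 0: 11001 XOR 10011 = 01010
  pos 1: 10100 XOR 10011 = 00111
  pos 3: 11111 XOR 10011 = 01100
  pos 4: 11001 XOR 10011 = 01010
  pos 5: 10101 XOR 10011 = 00110
  pos 7: 11000 XOR 10011 = 01011
  pos 8: 10110 XOR 10011 = 00101
Remainder (last 4 bits) = 1010. This is the CRC / FCS.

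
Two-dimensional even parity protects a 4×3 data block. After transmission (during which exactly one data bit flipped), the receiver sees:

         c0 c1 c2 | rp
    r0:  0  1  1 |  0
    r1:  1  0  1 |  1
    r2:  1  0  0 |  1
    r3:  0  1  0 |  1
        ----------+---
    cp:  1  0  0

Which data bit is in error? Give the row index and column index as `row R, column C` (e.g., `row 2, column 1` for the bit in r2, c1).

row 1, column 0

Recompute each row's even parity and compare to rp:
  r0: data parity 0, sent rp 0 → ok
  r1: data parity 0, sent rp 1 → mismatch
  r2: data parity 1, sent rp 1 → ok
  r3: data parity 1, sent rp 1 → ok
Recompute each column's even parity and compare to cp:
  c0: data parity 0, sent cp 1 → mismatch
  c1: data parity 0, sent cp 0 → ok
  c2: data parity 0, sent cp 0 → ok
Exactly one row (r1) and one column (c0) fail → the flipped bit is at their intersection.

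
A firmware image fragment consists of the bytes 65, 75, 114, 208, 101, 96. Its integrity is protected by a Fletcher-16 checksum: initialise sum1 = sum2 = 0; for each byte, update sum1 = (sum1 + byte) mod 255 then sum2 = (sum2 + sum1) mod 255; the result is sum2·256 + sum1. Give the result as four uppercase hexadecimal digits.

6795

Running sums (mod 255):
  after byte 0 (65): sum1=65, sum2=65
  after byte 1 (75): sum1=140, sum2=205
  after byte 2 (114): sum1=254, sum2=204
  after byte 3 (208): sum1=207, sum2=156
  after byte 4 (101): sum1=53, sum2=209
  after byte 5 (96): sum1=149, sum2=103
Checksum = sum2·256 + sum1 = 103·256 + 149 = 26517 = 0x6795.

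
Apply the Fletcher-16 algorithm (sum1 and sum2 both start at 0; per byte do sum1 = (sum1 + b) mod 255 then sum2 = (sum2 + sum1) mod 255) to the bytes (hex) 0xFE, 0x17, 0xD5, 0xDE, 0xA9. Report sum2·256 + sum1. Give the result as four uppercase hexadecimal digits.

4074

Running sums (mod 255):
  after byte 0 (0xFE): sum1=254, sum2=254
  after byte 1 (0x17): sum1=22, sum2=21
  after byte 2 (0xD5): sum1=235, sum2=1
  after byte 3 (0xDE): sum1=202, sum2=203
  after byte 4 (0xA9): sum1=116, sum2=64
Checksum = sum2·256 + sum1 = 64·256 + 116 = 16500 = 0x4074.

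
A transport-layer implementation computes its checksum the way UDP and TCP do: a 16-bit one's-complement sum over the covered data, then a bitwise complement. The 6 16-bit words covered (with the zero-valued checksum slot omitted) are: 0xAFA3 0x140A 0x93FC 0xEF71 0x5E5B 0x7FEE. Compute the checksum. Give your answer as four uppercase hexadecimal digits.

DA99

One's-complement addition (fold any carry out of bit 15 back into bit 0):
  0xAFA3 + 0x140A = 0x0C3AD
  0xC3AD + 0x93FC = 0x157A9 → wrap carry → 0x57AA
  0x57AA + 0xEF71 = 0x1471B → wrap carry → 0x471C
  0x471C + 0x5E5B = 0x0A577
  0xA577 + 0x7FEE = 0x12565 → wrap carry → 0x2566
One's-complement sum = 0x2566.
Checksum = ~0x2566 & 0xFFFF = 0xDA99.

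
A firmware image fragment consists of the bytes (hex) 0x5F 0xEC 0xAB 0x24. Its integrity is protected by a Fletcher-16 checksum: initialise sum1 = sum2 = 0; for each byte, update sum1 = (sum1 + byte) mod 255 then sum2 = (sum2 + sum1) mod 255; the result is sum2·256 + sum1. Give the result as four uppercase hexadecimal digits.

BF1C

Running sums (mod 255):
  after byte 0 (0x5F): sum1=95, sum2=95
  after byte 1 (0xEC): sum1=76, sum2=171
  after byte 2 (0xAB): sum1=247, sum2=163
  after byte 3 (0x24): sum1=28, sum2=191
Checksum = sum2·256 + sum1 = 191·256 + 28 = 48924 = 0xBF1C.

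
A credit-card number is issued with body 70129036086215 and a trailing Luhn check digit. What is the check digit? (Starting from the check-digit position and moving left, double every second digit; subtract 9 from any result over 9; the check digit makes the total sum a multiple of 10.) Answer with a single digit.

4

Partial digits right→left: 5 1 2 6 8 0 6 3 0 9 2 1 0 7
Double every second digit counting from the check-digit position (so the 1st, 3rd, 5th, ... of the partial from the right).
  doubled (with −9 where >9): 1 4 7 3 0 4 0 → sum 19
  kept as-is: 1 6 0 3 9 1 7 → sum 27
Total = 19 + 27 = 46.
Check digit = (10 − (46 mod 10)) mod 10 = 4.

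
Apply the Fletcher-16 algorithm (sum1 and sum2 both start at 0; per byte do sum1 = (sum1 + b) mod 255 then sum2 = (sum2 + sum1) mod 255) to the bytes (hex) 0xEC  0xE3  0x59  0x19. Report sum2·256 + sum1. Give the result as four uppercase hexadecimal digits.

Running sums (mod 255):
  after byte 0 (0xEC): sum1=236, sum2=236
  after byte 1 (0xE3): sum1=208, sum2=189
  after byte 2 (0x59): sum1=42, sum2=231
  after byte 3 (0x19): sum1=67, sum2=43
Checksum = sum2·256 + sum1 = 43·256 + 67 = 11075 = 0x2B43.

2B43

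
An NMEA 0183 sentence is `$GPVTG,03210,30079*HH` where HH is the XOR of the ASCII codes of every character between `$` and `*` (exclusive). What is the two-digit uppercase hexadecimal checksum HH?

5F

XOR the ASCII codes of the payload characters:
  'G' = 0x47 → acc = 0x47
  'P' = 0x50 → acc = 0x17
  'V' = 0x56 → acc = 0x41
  'T' = 0x54 → acc = 0x15
  'G' = 0x47 → acc = 0x52
  ',' = 0x2C → acc = 0x7E
  '0' = 0x30 → acc = 0x4E
  '3' = 0x33 → acc = 0x7D
  '2' = 0x32 → acc = 0x4F
  '1' = 0x31 → acc = 0x7E
  '0' = 0x30 → acc = 0x4E
  ',' = 0x2C → acc = 0x62
  '3' = 0x33 → acc = 0x51
  '0' = 0x30 → acc = 0x61
  '0' = 0x30 → acc = 0x51
  '7' = 0x37 → acc = 0x66
  '9' = 0x39 → acc = 0x5F
Checksum = 0x5F.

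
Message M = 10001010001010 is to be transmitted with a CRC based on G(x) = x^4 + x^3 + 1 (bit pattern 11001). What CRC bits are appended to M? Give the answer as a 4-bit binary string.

0011

Append 4 zeros: 100010100010100000. Divide by 11001 (XOR where the leading bit is 1):
  pos 0: 10001 XOR 11001 = 01000
  pos 1: 10000 XOR 11001 = 01001
  pos 2: 10011 XOR 11001 = 01010
  pos 3: 10100 XOR 11001 = 01101
  pos 4: 11010 XOR 11001 = 00011
  pos 7: 11010 XOR 11001 = 00011
  pos 10: 11100 XOR 11001 = 00101
  pos 12: 10100 XOR 11001 = 01101
  pos 13: 11010 XOR 11001 = 00011
Remainder (last 4 bits) = 0011. This is the CRC / FCS.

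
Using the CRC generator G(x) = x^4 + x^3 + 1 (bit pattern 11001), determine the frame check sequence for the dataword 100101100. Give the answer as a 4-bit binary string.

Append 4 zeros: 1001011000000. Divide by 11001 (XOR where the leading bit is 1):
  pos 0: 10010 XOR 11001 = 01011
  pos 1: 10111 XOR 11001 = 01110
  pos 2: 11101 XOR 11001 = 00100
  pos 4: 10000 XOR 11001 = 01001
  pos 5: 10010 XOR 11001 = 01011
  pos 6: 10110 XOR 11001 = 01111
  pos 7: 11110 XOR 11001 = 00111
Remainder (last 4 bits) = 1110. This is the CRC / FCS.

1110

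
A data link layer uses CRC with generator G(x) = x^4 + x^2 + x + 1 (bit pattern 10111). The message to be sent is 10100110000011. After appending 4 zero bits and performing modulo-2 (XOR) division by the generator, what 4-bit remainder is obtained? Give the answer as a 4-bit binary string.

Append 4 zeros: 101001100000110000. Divide by 10111 (XOR where the leading bit is 1):
  pos 0: 10100 XOR 10111 = 00011
  pos 3: 11110 XOR 10111 = 01001
  pos 4: 10010 XOR 10111 = 00101
  pos 6: 10100 XOR 10111 = 00011
  pos 9: 11011 XOR 10111 = 01100
  pos 10: 11000 XOR 10111 = 01111
  pos 11: 11110 XOR 10111 = 01001
  pos 12: 10010 XOR 10111 = 00101
Remainder (last 4 bits) = 1010. This is the CRC / FCS.

1010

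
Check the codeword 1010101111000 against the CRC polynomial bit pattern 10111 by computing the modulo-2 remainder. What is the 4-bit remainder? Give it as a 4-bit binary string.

1110

Modulo-2 division of 1010101111000 by 10111:
  pos 0: 10101 XOR 10111 = 00010
  pos 3: 10011 XOR 10111 = 00100
  pos 5: 10011 XOR 10111 = 00100
  pos 7: 10000 XOR 10111 = 00111
Remainder = 1110 (nonzero — an error is detected).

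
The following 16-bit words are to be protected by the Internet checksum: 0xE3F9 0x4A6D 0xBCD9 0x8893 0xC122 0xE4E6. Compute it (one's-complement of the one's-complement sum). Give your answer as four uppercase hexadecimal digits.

One's-complement addition (fold any carry out of bit 15 back into bit 0):
  0xE3F9 + 0x4A6D = 0x12E66 → wrap carry → 0x2E67
  0x2E67 + 0xBCD9 = 0x0EB40
  0xEB40 + 0x8893 = 0x173D3 → wrap carry → 0x73D4
  0x73D4 + 0xC122 = 0x134F6 → wrap carry → 0x34F7
  0x34F7 + 0xE4E6 = 0x119DD → wrap carry → 0x19DE
One's-complement sum = 0x19DE.
Checksum = ~0x19DE & 0xFFFF = 0xE621.

E621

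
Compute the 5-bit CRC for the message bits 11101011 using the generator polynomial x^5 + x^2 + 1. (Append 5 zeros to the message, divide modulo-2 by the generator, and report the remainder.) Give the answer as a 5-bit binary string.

11010

Append 5 zeros: 1110101100000. Divide by 100101 (XOR where the leading bit is 1):
  pos 0: 111010 XOR 100101 = 011111
  pos 1: 111111 XOR 100101 = 011010
  pos 2: 110101 XOR 100101 = 010000
  pos 3: 100000 XOR 100101 = 000101
  pos 6: 101000 XOR 100101 = 001101
Remainder (last 5 bits) = 11010. This is the CRC / FCS.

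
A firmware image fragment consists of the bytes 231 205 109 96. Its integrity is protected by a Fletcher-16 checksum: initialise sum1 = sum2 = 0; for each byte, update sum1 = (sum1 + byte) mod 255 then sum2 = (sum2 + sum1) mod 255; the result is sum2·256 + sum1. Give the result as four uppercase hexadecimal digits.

Running sums (mod 255):
  after byte 0 (231): sum1=231, sum2=231
  after byte 1 (205): sum1=181, sum2=157
  after byte 2 (109): sum1=35, sum2=192
  after byte 3 (96): sum1=131, sum2=68
Checksum = sum2·256 + sum1 = 68·256 + 131 = 17539 = 0x4483.

4483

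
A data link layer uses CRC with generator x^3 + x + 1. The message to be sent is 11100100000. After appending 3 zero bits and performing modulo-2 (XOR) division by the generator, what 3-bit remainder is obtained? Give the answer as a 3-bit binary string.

Append 3 zeros: 11100100000000. Divide by 1011 (XOR where the leading bit is 1):
  pos 0: 1110 XOR 1011 = 0101
  pos 1: 1010 XOR 1011 = 0001
  pos 4: 1100 XOR 1011 = 0111
  pos 5: 1110 XOR 1011 = 0101
  pos 6: 1010 XOR 1011 = 0001
  pos 9: 1000 XOR 1011 = 0011
Remainder (last 3 bits) = 110. This is the CRC / FCS.

110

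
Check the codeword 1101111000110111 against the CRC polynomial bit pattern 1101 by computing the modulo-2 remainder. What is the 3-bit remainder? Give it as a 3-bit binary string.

101

Modulo-2 division of 1101111000110111 by 1101:
  pos 0: 1101 XOR 1101 = 0000
  pos 4: 1110 XOR 1101 = 0011
  pos 6: 1100 XOR 1101 = 0001
  pos 9: 1110 XOR 1101 = 0011
  pos 11: 1111 XOR 1101 = 0010
Remainder = 101 (nonzero — an error is detected).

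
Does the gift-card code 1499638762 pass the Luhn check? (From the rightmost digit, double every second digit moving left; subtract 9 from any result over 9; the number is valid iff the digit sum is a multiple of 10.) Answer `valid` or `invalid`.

invalid

From the right, keep odd positions and double even positions (subtract 9 from any doubled value over 9):
  doubled (positions 2,4,...): 3 7 3 9 2 → sum 24
  kept (positions 1,3,...): 2 7 3 9 4 → sum 25
Total = 49.
49 mod 10 = 9, so the number is invalid.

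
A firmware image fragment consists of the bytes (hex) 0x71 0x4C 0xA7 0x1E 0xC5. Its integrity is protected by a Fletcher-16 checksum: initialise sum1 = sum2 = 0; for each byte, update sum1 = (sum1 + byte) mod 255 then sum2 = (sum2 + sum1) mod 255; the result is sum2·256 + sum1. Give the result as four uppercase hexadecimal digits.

6149

Running sums (mod 255):
  after byte 0 (0x71): sum1=113, sum2=113
  after byte 1 (0x4C): sum1=189, sum2=47
  after byte 2 (0xA7): sum1=101, sum2=148
  after byte 3 (0x1E): sum1=131, sum2=24
  after byte 4 (0xC5): sum1=73, sum2=97
Checksum = sum2·256 + sum1 = 97·256 + 73 = 24905 = 0x6149.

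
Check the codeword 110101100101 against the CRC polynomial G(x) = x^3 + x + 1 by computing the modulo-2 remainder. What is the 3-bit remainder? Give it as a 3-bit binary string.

000

Modulo-2 division of 110101100101 by 1011:
  pos 0: 1101 XOR 1011 = 0110
  pos 1: 1100 XOR 1011 = 0111
  pos 2: 1111 XOR 1011 = 0100
  pos 3: 1001 XOR 1011 = 0010
  pos 5: 1000 XOR 1011 = 0011
  pos 7: 1110 XOR 1011 = 0101
  pos 8: 1011 XOR 1011 = 0000
Remainder = 000 (zero — the frame passes the CRC check).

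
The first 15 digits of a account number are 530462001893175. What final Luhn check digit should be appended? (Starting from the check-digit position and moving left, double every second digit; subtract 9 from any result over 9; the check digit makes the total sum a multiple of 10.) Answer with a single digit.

5

Partial digits right→left: 5 7 1 3 9 8 1 0 0 2 6 4 0 3 5
Double every second digit counting from the check-digit position (so the 1st, 3rd, 5th, ... of the partial from the right).
  doubled (with −9 where >9): 1 2 9 2 0 3 0 1 → sum 18
  kept as-is: 7 3 8 0 2 4 3 → sum 27
Total = 18 + 27 = 45.
Check digit = (10 − (45 mod 10)) mod 10 = 5.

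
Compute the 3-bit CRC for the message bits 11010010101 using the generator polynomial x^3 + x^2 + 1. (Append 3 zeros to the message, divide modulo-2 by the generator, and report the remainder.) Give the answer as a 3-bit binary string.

111

Append 3 zeros: 11010010101000. Divide by 1101 (XOR where the leading bit is 1):
  pos 0: 1101 XOR 1101 = 0000
  pos 6: 1010 XOR 1101 = 0111
  pos 7: 1111 XOR 1101 = 0010
  pos 9: 1000 XOR 1101 = 0101
  pos 10: 1010 XOR 1101 = 0111
Remainder (last 3 bits) = 111. This is the CRC / FCS.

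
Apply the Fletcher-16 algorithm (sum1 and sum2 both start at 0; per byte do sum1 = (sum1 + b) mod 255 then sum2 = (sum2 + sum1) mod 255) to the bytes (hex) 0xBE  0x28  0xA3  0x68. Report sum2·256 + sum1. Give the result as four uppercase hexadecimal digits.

Running sums (mod 255):
  after byte 0 (0xBE): sum1=190, sum2=190
  after byte 1 (0x28): sum1=230, sum2=165
  after byte 2 (0xA3): sum1=138, sum2=48
  after byte 3 (0x68): sum1=242, sum2=35
Checksum = sum2·256 + sum1 = 35·256 + 242 = 9202 = 0x23F2.

23F2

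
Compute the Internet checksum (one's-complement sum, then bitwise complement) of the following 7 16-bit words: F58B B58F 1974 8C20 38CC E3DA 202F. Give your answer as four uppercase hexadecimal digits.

7279

One's-complement addition (fold any carry out of bit 15 back into bit 0):
  0xF58B + 0xB58F = 0x1AB1A → wrap carry → 0xAB1B
  0xAB1B + 0x1974 = 0x0C48F
  0xC48F + 0x8C20 = 0x150AF → wrap carry → 0x50B0
  0x50B0 + 0x38CC = 0x0897C
  0x897C + 0xE3DA = 0x16D56 → wrap carry → 0x6D57
  0x6D57 + 0x202F = 0x08D86
One's-complement sum = 0x8D86.
Checksum = ~0x8D86 & 0xFFFF = 0x7279.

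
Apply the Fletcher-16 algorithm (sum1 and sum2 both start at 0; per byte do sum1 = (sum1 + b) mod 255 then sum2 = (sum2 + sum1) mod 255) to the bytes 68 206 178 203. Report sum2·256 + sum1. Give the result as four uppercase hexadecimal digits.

AE91

Running sums (mod 255):
  after byte 0 (68): sum1=68, sum2=68
  after byte 1 (206): sum1=19, sum2=87
  after byte 2 (178): sum1=197, sum2=29
  after byte 3 (203): sum1=145, sum2=174
Checksum = sum2·256 + sum1 = 174·256 + 145 = 44689 = 0xAE91.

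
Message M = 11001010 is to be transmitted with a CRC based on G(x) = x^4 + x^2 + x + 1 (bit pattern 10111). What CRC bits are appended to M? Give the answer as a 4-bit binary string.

0000

Append 4 zeros: 110010100000. Divide by 10111 (XOR where the leading bit is 1):
  pos 0: 11001 XOR 10111 = 01110
  pos 1: 11100 XOR 10111 = 01011
  pos 2: 10111 XOR 10111 = 00000
Remainder (last 4 bits) = 0000. This is the CRC / FCS.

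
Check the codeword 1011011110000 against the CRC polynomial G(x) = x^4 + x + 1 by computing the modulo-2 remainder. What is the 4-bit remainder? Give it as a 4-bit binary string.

0000

Modulo-2 division of 1011011110000 by 10011:
  pos 0: 10110 XOR 10011 = 00101
  pos 2: 10111 XOR 10011 = 00100
  pos 4: 10011 XOR 10011 = 00000
Remainder = 0000 (zero — the frame passes the CRC check).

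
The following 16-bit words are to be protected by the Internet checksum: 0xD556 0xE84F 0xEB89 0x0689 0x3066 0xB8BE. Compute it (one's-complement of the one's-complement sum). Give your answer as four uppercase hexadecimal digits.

6721

One's-complement addition (fold any carry out of bit 15 back into bit 0):
  0xD556 + 0xE84F = 0x1BDA5 → wrap carry → 0xBDA6
  0xBDA6 + 0xEB89 = 0x1A92F → wrap carry → 0xA930
  0xA930 + 0x0689 = 0x0AFB9
  0xAFB9 + 0x3066 = 0x0E01F
  0xE01F + 0xB8BE = 0x198DD → wrap carry → 0x98DE
One's-complement sum = 0x98DE.
Checksum = ~0x98DE & 0xFFFF = 0x6721.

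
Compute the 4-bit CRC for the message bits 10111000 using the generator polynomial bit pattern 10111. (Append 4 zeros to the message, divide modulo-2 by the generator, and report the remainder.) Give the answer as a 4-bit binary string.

Append 4 zeros: 101110000000. Divide by 10111 (XOR where the leading bit is 1):
  pos 0: 10111 XOR 10111 = 00000
Remainder (last 4 bits) = 0000. This is the CRC / FCS.

0000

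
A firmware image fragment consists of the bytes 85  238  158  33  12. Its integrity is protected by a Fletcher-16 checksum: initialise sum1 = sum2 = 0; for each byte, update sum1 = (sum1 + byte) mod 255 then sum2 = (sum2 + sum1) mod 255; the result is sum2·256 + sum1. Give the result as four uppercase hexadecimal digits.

9010

Running sums (mod 255):
  after byte 0 (85): sum1=85, sum2=85
  after byte 1 (238): sum1=68, sum2=153
  after byte 2 (158): sum1=226, sum2=124
  after byte 3 (33): sum1=4, sum2=128
  after byte 4 (12): sum1=16, sum2=144
Checksum = sum2·256 + sum1 = 144·256 + 16 = 36880 = 0x9010.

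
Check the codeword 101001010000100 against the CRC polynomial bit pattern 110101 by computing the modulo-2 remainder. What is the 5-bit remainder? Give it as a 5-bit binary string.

Modulo-2 division of 101001010000100 by 110101:
  pos 0: 101001 XOR 110101 = 011100
  pos 1: 111000 XOR 110101 = 001101
  pos 3: 110110 XOR 110101 = 000011
  pos 7: 110001 XOR 110101 = 000100
Remainder = 10000 (nonzero — an error is detected).

10000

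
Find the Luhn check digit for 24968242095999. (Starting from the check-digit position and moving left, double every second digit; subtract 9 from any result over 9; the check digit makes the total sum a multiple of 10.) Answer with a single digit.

7

Partial digits right→left: 9 9 9 5 9 0 2 4 2 8 6 9 4 2
Double every second digit counting from the check-digit position (so the 1st, 3rd, 5th, ... of the partial from the right).
  doubled (with −9 where >9): 9 9 9 4 4 3 8 → sum 46
  kept as-is: 9 5 0 4 8 9 2 → sum 37
Total = 46 + 37 = 83.
Check digit = (10 − (83 mod 10)) mod 10 = 7.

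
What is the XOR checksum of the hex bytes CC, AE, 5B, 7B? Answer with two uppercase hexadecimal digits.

42

XOR the bytes together:
  start with 0xCC
  0xCC ⊕ 0xAE = 0x62
  0x62 ⊕ 0x5B = 0x39
  0x39 ⊕ 0x7B = 0x42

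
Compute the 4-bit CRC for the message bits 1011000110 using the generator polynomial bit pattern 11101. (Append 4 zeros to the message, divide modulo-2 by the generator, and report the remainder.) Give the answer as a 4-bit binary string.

0010

Append 4 zeros: 10110001100000. Divide by 11101 (XOR where the leading bit is 1):
  pos 0: 10110 XOR 11101 = 01011
  pos 1: 10110 XOR 11101 = 01011
  pos 2: 10110 XOR 11101 = 01011
  pos 3: 10111 XOR 11101 = 01010
  pos 4: 10101 XOR 11101 = 01000
  pos 5: 10000 XOR 11101 = 01101
  pos 6: 11010 XOR 11101 = 00111
  pos 8: 11100 XOR 11101 = 00001
Remainder (last 4 bits) = 0010. This is the CRC / FCS.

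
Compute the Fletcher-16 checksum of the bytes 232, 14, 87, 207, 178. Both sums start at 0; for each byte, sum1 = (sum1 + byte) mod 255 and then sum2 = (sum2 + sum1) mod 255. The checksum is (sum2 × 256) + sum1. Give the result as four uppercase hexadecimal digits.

Running sums (mod 255):
  after byte 0 (232): sum1=232, sum2=232
  after byte 1 (14): sum1=246, sum2=223
  after byte 2 (87): sum1=78, sum2=46
  after byte 3 (207): sum1=30, sum2=76
  after byte 4 (178): sum1=208, sum2=29
Checksum = sum2·256 + sum1 = 29·256 + 208 = 7632 = 0x1DD0.

1DD0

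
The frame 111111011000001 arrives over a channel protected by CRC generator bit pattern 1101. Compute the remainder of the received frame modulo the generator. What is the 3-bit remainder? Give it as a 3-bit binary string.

100

Modulo-2 division of 111111011000001 by 1101:
  pos 0: 1111 XOR 1101 = 0010
  pos 2: 1011 XOR 1101 = 0110
  pos 3: 1100 XOR 1101 = 0001
  pos 6: 1110 XOR 1101 = 0011
  pos 8: 1100 XOR 1101 = 0001
  pos 11: 1001 XOR 1101 = 0100
Remainder = 100 (nonzero — an error is detected).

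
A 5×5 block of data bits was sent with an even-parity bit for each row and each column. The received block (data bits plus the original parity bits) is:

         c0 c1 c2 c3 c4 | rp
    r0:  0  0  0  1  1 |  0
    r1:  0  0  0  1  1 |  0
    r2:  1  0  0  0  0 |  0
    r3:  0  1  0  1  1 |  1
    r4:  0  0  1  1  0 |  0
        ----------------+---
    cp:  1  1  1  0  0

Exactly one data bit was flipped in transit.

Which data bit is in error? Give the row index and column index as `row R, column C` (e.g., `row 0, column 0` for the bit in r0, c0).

Recompute each row's even parity and compare to rp:
  r0: data parity 0, sent rp 0 → ok
  r1: data parity 0, sent rp 0 → ok
  r2: data parity 1, sent rp 0 → mismatch
  r3: data parity 1, sent rp 1 → ok
  r4: data parity 0, sent rp 0 → ok
Recompute each column's even parity and compare to cp:
  c0: data parity 1, sent cp 1 → ok
  c1: data parity 1, sent cp 1 → ok
  c2: data parity 1, sent cp 1 → ok
  c3: data parity 0, sent cp 0 → ok
  c4: data parity 1, sent cp 0 → mismatch
Exactly one row (r2) and one column (c4) fail → the flipped bit is at their intersection.

row 2, column 4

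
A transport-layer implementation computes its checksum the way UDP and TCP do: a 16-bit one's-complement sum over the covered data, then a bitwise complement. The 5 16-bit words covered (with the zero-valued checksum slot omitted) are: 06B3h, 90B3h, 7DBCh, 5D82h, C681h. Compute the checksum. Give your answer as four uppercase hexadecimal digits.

One's-complement addition (fold any carry out of bit 15 back into bit 0):
  0x06B3 + 0x90B3 = 0x09766
  0x9766 + 0x7DBC = 0x11522 → wrap carry → 0x1523
  0x1523 + 0x5D82 = 0x072A5
  0x72A5 + 0xC681 = 0x13926 → wrap carry → 0x3927
One's-complement sum = 0x3927.
Checksum = ~0x3927 & 0xFFFF = 0xC6D8.

C6D8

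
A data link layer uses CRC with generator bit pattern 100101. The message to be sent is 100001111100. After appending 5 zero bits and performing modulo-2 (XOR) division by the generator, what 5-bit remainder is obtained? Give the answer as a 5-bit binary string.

Append 5 zeros: 10000111110000000. Divide by 100101 (XOR where the leading bit is 1):
  pos 0: 100001 XOR 100101 = 000100
  pos 3: 100111 XOR 100101 = 000010
  pos 7: 101000 XOR 100101 = 001101
  pos 9: 110100 XOR 100101 = 010001
  pos 10: 100010 XOR 100101 = 000111
Remainder (last 5 bits) = 01110. This is the CRC / FCS.

01110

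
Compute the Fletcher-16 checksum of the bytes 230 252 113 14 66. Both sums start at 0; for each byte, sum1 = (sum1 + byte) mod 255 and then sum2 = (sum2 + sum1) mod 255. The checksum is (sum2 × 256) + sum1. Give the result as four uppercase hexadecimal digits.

Running sums (mod 255):
  after byte 0 (230): sum1=230, sum2=230
  after byte 1 (252): sum1=227, sum2=202
  after byte 2 (113): sum1=85, sum2=32
  after byte 3 (14): sum1=99, sum2=131
  after byte 4 (66): sum1=165, sum2=41
Checksum = sum2·256 + sum1 = 41·256 + 165 = 10661 = 0x29A5.

29A5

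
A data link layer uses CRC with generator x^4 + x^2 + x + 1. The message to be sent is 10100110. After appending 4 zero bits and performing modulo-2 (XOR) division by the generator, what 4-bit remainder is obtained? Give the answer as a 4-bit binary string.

Append 4 zeros: 101001100000. Divide by 10111 (XOR where the leading bit is 1):
  pos 0: 10100 XOR 10111 = 00011
  pos 3: 11110 XOR 10111 = 01001
  pos 4: 10010 XOR 10111 = 00101
  pos 6: 10100 XOR 10111 = 00011
Remainder (last 4 bits) = 0110. This is the CRC / FCS.

0110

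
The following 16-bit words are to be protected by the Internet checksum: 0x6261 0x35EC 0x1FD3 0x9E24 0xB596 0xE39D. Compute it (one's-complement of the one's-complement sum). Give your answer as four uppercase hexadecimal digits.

1086

One's-complement addition (fold any carry out of bit 15 back into bit 0):
  0x6261 + 0x35EC = 0x0984D
  0x984D + 0x1FD3 = 0x0B820
  0xB820 + 0x9E24 = 0x15644 → wrap carry → 0x5645
  0x5645 + 0xB596 = 0x10BDB → wrap carry → 0x0BDC
  0x0BDC + 0xE39D = 0x0EF79
One's-complement sum = 0xEF79.
Checksum = ~0xEF79 & 0xFFFF = 0x1086.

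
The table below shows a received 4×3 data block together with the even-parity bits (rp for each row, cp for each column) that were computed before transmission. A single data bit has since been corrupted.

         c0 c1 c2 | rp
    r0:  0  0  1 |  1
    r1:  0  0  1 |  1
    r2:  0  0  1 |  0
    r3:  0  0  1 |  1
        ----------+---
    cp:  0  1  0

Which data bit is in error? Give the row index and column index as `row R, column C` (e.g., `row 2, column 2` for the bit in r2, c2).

Recompute each row's even parity and compare to rp:
  r0: data parity 1, sent rp 1 → ok
  r1: data parity 1, sent rp 1 → ok
  r2: data parity 1, sent rp 0 → mismatch
  r3: data parity 1, sent rp 1 → ok
Recompute each column's even parity and compare to cp:
  c0: data parity 0, sent cp 0 → ok
  c1: data parity 0, sent cp 1 → mismatch
  c2: data parity 0, sent cp 0 → ok
Exactly one row (r2) and one column (c1) fail → the flipped bit is at their intersection.

row 2, column 1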